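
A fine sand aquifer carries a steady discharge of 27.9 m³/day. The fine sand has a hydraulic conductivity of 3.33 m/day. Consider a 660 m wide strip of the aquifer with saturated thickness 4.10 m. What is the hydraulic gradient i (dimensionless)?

Cross-sectional area A = 660 × 4.10 = 2706 m².
From Q = K·A·i, i = Q / (K·A) = 27.9 / (3.330 × 2706) = 0.003096.

0.00310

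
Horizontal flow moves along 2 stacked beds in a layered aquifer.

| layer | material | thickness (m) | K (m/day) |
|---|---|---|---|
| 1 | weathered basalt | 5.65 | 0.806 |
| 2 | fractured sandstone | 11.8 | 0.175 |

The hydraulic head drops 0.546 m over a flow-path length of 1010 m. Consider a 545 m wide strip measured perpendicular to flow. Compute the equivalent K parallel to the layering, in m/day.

0.379

Flow is parallel to layering, so each bed carries its own Darcy discharge and the transmissivities add.
Σ(K_i·b_i) = 0.806×5.65 + 0.175×11.8 = 6.619 m²/day.
Total thickness b = 17.45 m, so K_eq = Σ(K_i·b_i)/b = 0.3793 m/day.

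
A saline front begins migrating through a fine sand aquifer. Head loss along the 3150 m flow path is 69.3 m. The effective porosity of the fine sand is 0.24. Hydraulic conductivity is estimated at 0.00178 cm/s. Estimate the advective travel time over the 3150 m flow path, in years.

Convert K: 0.00178 cm/s × 864 = 1.538 m/day.
Hydraulic gradient i = Δh / L = 69.3 / 3150 = 0.02200.
Darcy flux q = K · i = 1.538 × 0.02200 = 0.03383 m/day.
Seepage velocity v = q / n_e = 0.03383 / 0.24 = 0.1410 m/day.
Travel time t = L / v = 3150 / 0.1410 = 22344 days = 61.18 years.

61.2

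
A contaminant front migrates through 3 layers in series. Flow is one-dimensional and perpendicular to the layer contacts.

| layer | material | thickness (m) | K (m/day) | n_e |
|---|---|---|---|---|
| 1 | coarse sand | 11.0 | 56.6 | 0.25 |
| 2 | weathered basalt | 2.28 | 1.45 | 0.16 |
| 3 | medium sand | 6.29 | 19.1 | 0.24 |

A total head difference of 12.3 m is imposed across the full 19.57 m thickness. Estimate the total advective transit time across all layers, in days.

0.788

With flow normal to the layers, continuity requires the same specific discharge q through every layer.
Σ(b_i/K_i) = 11.0/56.6 + 2.28/1.45 + 6.29/19.1 = 2.096 d.
q = Δh / Σ(b_i/K_i) = 12.3 / 2.096 = 5.868 m/day.
In each layer the seepage velocity is v_i = q/n_i, so the layer transit time is t_i = b_i·n_i / q:
  layer 1 (coarse sand): t_1 = 11.0 × 0.25 / 5.868 = 0.4686 d
  layer 2 (weathered basalt): t_2 = 2.28 × 0.16 / 5.868 = 0.06217 d
  layer 3 (medium sand): t_3 = 6.29 × 0.24 / 5.868 = 0.2573 d
Total t = Σ t_i = 0.7881 days.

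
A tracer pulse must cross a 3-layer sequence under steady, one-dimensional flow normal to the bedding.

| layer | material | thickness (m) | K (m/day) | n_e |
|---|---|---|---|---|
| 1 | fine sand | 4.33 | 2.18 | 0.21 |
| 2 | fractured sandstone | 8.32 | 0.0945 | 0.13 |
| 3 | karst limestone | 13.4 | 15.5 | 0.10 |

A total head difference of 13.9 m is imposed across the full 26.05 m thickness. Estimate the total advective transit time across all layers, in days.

21.8

With flow normal to the layers, continuity requires the same specific discharge q through every layer.
Σ(b_i/K_i) = 4.33/2.18 + 8.32/0.0945 + 13.4/15.5 = 90.89 d.
q = Δh / Σ(b_i/K_i) = 13.9 / 90.89 = 0.1529 m/day.
In each layer the seepage velocity is v_i = q/n_i, so the layer transit time is t_i = b_i·n_i / q:
  layer 1 (fine sand): t_1 = 4.33 × 0.21 / 0.1529 = 5.946 d
  layer 2 (fractured sandstone): t_2 = 8.32 × 0.13 / 0.1529 = 7.073 d
  layer 3 (karst limestone): t_3 = 13.4 × 0.10 / 0.1529 = 8.762 d
Total t = Σ t_i = 21.78 days.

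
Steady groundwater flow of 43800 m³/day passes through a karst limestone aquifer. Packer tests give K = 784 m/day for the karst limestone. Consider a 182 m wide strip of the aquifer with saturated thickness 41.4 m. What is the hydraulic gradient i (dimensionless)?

Cross-sectional area A = 182 × 41.4 = 7535 m².
From Q = K·A·i, i = Q / (K·A) = 43800 / (784.0 × 7535) = 0.007415.

0.00741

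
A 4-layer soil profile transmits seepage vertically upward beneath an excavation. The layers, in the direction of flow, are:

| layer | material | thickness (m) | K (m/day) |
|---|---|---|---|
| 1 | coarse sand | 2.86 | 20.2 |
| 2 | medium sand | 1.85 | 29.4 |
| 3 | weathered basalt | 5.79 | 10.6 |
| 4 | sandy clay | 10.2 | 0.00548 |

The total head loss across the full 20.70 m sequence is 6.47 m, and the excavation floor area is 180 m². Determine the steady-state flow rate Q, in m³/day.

Flow is perpendicular to layering, so the layers act in series and the equivalent K is the thickness-weighted harmonic mean.
Total thickness L = 2.86 + 1.85 + 5.79 + 10.2 = 20.70 m.
Σ(b_i/K_i) = 2.86/20.2 + 1.85/29.4 + 5.79/10.6 + 10.2/0.00548 = 1862 d.
K_eq = L / Σ(b_i/K_i) = 20.70 / 1862 = 0.01112 m/day.
Q = K_eq · A · (Δh/L) = 0.01112 × 180 × (6.47/20.70) = 0.6254 m³/day.

0.625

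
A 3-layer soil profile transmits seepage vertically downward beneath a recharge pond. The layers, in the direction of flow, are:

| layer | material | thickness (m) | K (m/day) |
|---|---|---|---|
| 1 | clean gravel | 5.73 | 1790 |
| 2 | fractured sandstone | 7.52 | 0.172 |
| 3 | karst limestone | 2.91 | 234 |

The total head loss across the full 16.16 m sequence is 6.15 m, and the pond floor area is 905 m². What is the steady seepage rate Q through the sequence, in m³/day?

127

Flow is perpendicular to layering, so the layers act in series and the equivalent K is the thickness-weighted harmonic mean.
Total thickness L = 5.73 + 7.52 + 2.91 = 16.16 m.
Σ(b_i/K_i) = 5.73/1790 + 7.52/0.172 + 2.91/234 = 43.74 d.
K_eq = L / Σ(b_i/K_i) = 16.16 / 43.74 = 0.3695 m/day.
Q = K_eq · A · (Δh/L) = 0.3695 × 905 × (6.15/16.16) = 127.3 m³/day.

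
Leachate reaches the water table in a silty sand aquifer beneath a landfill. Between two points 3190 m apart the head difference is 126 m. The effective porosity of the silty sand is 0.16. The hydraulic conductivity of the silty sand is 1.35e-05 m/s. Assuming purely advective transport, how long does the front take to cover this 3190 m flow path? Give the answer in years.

Convert K: 1.35e-05 m/s × 86400 = 1.166 m/day.
Hydraulic gradient i = Δh / L = 126 / 3190 = 0.03950.
Darcy flux q = K · i = 1.166 × 0.03950 = 0.04607 m/day.
Seepage velocity v = q / n_e = 0.04607 / 0.16 = 0.2879 m/day.
Travel time t = L / v = 3190 / 0.2879 = 11079 days = 30.33 years.

30.3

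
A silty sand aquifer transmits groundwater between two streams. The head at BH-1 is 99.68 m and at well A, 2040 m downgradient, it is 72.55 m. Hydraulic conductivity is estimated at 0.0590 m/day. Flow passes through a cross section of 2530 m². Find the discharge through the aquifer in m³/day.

1.99

Hydraulic gradient i = (99.68 − 72.55) / 2040 = 27.13 / 2040 = 0.01330.
Darcy's law: Q = K · A · i = 0.05900 × 2530 × 0.01330 = 1.985 m³/day.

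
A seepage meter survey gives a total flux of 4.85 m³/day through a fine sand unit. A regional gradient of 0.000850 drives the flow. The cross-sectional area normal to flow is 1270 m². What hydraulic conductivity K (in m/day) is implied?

4.49

Hydraulic gradient i = 0.000850.
From Q = K·A·i, K = Q / (A·i) = 4.85 / (1270 × 0.0008500) = 4.493 m/day.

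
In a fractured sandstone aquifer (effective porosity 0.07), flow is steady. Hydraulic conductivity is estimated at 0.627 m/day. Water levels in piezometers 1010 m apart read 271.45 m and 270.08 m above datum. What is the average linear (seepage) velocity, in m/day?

0.0121

Hydraulic gradient i = (271.45 − 270.08) / 1010 = 1.37 / 1010 = 0.001356.
Darcy flux q = K · i = 0.6270 × 0.001356 = 0.0008505 m/day.
Seepage velocity v = q / n_e = 0.0008505 / 0.07 = 0.01215 m/day.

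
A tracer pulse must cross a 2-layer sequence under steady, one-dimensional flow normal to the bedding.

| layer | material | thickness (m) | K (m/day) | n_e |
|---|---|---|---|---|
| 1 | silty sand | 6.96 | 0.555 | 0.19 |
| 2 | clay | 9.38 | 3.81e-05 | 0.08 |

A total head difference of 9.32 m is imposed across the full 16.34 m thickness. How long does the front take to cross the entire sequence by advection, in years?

150

With flow normal to the layers, continuity requires the same specific discharge q through every layer.
Σ(b_i/K_i) = 6.96/0.555 + 9.38/3.81e-05 = 2.462e+05 d.
q = Δh / Σ(b_i/K_i) = 9.32 / 2.462e+05 = 3.785e-05 m/day.
In each layer the seepage velocity is v_i = q/n_i, so the layer transit time is t_i = b_i·n_i / q:
  layer 1 (silty sand): t_1 = 6.96 × 0.19 / 3.785e-05 = 34934 d
  layer 2 (clay): t_2 = 9.38 × 0.08 / 3.785e-05 = 19823 d
Total t = Σ t_i = 54757 days = 149.9 years.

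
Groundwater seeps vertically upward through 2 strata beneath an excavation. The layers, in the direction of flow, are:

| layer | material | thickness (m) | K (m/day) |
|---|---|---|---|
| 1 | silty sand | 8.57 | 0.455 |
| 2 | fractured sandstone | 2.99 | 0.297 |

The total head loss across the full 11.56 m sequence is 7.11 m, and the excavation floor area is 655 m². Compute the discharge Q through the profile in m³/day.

161

Flow is perpendicular to layering, so the layers act in series and the equivalent K is the thickness-weighted harmonic mean.
Total thickness L = 8.57 + 2.99 = 11.56 m.
Σ(b_i/K_i) = 8.57/0.455 + 2.99/0.297 = 28.90 d.
K_eq = L / Σ(b_i/K_i) = 11.56 / 28.90 = 0.4000 m/day.
Q = K_eq · A · (Δh/L) = 0.4000 × 655 × (7.11/11.56) = 161.1 m³/day.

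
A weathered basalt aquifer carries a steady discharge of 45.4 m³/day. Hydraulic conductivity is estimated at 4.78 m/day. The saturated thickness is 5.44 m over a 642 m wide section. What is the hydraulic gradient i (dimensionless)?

0.00272

Cross-sectional area A = 642 × 5.44 = 3492 m².
From Q = K·A·i, i = Q / (K·A) = 45.4 / (4.780 × 3492) = 0.002720.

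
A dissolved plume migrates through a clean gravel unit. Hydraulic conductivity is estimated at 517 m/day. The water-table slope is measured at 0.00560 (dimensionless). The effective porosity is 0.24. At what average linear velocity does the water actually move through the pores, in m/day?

12.1

Hydraulic gradient i = 0.00560.
Darcy flux q = K · i = 517.0 × 0.005600 = 2.895 m/day.
Seepage velocity v = q / n_e = 2.895 / 0.24 = 12.06 m/day.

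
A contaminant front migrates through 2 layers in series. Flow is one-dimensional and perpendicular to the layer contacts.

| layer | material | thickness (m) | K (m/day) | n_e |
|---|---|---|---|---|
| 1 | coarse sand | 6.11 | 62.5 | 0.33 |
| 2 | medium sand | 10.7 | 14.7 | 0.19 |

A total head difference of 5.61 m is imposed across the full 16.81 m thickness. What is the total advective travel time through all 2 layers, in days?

0.596

With flow normal to the layers, continuity requires the same specific discharge q through every layer.
Σ(b_i/K_i) = 6.11/62.5 + 10.7/14.7 = 0.8257 d.
q = Δh / Σ(b_i/K_i) = 5.61 / 0.8257 = 6.795 m/day.
In each layer the seepage velocity is v_i = q/n_i, so the layer transit time is t_i = b_i·n_i / q:
  layer 1 (coarse sand): t_1 = 6.11 × 0.33 / 6.795 = 0.2967 d
  layer 2 (medium sand): t_2 = 10.7 × 0.19 / 6.795 = 0.2992 d
Total t = Σ t_i = 0.5960 days.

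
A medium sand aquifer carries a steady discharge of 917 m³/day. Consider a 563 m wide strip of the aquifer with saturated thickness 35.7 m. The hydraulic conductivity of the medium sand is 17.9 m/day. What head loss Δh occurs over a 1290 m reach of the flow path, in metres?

3.29

Cross-sectional area A = 563 × 35.7 = 20099 m².
From Q = K·A·i, i = Q / (K·A) = 917 / (17.90 × 20099) = 0.002549.
Head loss Δh = i · L = 0.002549 × 1290 = 3.288 m.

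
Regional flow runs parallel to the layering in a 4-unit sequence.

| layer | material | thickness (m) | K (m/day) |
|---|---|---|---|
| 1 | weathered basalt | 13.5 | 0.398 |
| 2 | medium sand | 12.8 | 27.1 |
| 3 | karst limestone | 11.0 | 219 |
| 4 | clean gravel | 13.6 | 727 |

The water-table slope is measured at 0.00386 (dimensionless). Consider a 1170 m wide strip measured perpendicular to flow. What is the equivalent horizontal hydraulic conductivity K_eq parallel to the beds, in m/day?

248

Flow is parallel to layering, so each bed carries its own Darcy discharge and the transmissivities add.
Σ(K_i·b_i) = 0.398×13.5 + 27.1×12.8 + 219×11.0 + 727×13.6 = 12648 m²/day.
Total thickness b = 50.90 m, so K_eq = Σ(K_i·b_i)/b = 248.5 m/day.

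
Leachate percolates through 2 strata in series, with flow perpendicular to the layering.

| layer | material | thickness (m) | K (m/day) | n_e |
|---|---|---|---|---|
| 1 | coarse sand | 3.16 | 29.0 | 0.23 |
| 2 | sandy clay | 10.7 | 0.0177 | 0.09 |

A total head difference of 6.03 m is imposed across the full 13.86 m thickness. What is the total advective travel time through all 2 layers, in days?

With flow normal to the layers, continuity requires the same specific discharge q through every layer.
Σ(b_i/K_i) = 3.16/29.0 + 10.7/0.0177 = 604.6 d.
q = Δh / Σ(b_i/K_i) = 6.03 / 604.6 = 0.009973 m/day.
In each layer the seepage velocity is v_i = q/n_i, so the layer transit time is t_i = b_i·n_i / q:
  layer 1 (coarse sand): t_1 = 3.16 × 0.23 / 0.009973 = 72.88 d
  layer 2 (sandy clay): t_2 = 10.7 × 0.09 / 0.009973 = 96.56 d
Total t = Σ t_i = 169.4 days.

169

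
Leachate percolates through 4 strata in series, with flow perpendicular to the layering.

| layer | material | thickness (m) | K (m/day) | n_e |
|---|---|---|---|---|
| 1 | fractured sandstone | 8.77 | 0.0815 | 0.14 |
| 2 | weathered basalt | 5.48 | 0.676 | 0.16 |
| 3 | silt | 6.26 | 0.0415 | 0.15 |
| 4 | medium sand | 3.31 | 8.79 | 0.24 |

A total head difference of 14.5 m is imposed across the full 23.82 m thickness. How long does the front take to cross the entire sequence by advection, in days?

With flow normal to the layers, continuity requires the same specific discharge q through every layer.
Σ(b_i/K_i) = 8.77/0.0815 + 5.48/0.676 + 6.26/0.0415 + 3.31/8.79 = 266.9 d.
q = Δh / Σ(b_i/K_i) = 14.5 / 266.9 = 0.05432 m/day.
In each layer the seepage velocity is v_i = q/n_i, so the layer transit time is t_i = b_i·n_i / q:
  layer 1 (fractured sandstone): t_1 = 8.77 × 0.14 / 0.05432 = 22.60 d
  layer 2 (weathered basalt): t_2 = 5.48 × 0.16 / 0.05432 = 16.14 d
  layer 3 (silt): t_3 = 6.26 × 0.15 / 0.05432 = 17.29 d
  layer 4 (medium sand): t_4 = 3.31 × 0.24 / 0.05432 = 14.62 d
Total t = Σ t_i = 70.65 days.

70.7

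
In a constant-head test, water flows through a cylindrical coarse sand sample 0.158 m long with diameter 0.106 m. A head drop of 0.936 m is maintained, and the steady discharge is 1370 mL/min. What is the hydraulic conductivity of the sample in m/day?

Cross-sectional area A = π·(d/2)² = π × (0.106/2)² = 0.008825 m².
Convert discharge: 1370 mL/min = 2.283e-05 m³/s.
Darcy's law rearranged: K = Q·L / (A·Δh) = 2.283e-05 × 0.158 / (0.008825 × 0.936) = 0.0004368 m/s = 37.74 m/day.

37.7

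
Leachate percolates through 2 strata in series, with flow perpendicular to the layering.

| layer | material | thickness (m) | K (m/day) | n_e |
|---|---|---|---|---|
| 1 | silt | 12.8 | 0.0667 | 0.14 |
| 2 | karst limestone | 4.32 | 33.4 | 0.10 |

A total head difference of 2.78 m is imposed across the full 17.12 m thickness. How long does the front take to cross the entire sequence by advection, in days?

154

With flow normal to the layers, continuity requires the same specific discharge q through every layer.
Σ(b_i/K_i) = 12.8/0.0667 + 4.32/33.4 = 192.0 d.
q = Δh / Σ(b_i/K_i) = 2.78 / 192.0 = 0.01448 m/day.
In each layer the seepage velocity is v_i = q/n_i, so the layer transit time is t_i = b_i·n_i / q:
  layer 1 (silt): t_1 = 12.8 × 0.14 / 0.01448 = 123.8 d
  layer 2 (karst limestone): t_2 = 4.32 × 0.10 / 0.01448 = 29.84 d
Total t = Σ t_i = 153.6 days.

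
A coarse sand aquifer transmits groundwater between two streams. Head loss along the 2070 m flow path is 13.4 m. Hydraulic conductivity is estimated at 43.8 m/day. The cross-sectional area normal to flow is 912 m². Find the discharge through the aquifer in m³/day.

259

Hydraulic gradient i = Δh / L = 13.4 / 2070 = 0.006473.
Darcy's law: Q = K · A · i = 43.80 × 912.0 × 0.006473 = 258.6 m³/day.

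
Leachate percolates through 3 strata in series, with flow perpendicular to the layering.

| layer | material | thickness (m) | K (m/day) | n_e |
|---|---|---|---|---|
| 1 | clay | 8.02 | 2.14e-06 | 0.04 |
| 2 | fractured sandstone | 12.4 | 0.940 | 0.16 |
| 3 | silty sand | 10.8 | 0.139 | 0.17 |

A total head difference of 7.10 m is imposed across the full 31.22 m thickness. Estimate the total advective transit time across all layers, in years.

5980

With flow normal to the layers, continuity requires the same specific discharge q through every layer.
Σ(b_i/K_i) = 8.02/2.14e-06 + 12.4/0.940 + 10.8/0.139 = 3.748e+06 d.
q = Δh / Σ(b_i/K_i) = 7.10 / 3.748e+06 = 1.894e-06 m/day.
In each layer the seepage velocity is v_i = q/n_i, so the layer transit time is t_i = b_i·n_i / q:
  layer 1 (clay): t_1 = 8.02 × 0.04 / 1.894e-06 = 1.693e+05 d
  layer 2 (fractured sandstone): t_2 = 12.4 × 0.16 / 1.894e-06 = 1.047e+06 d
  layer 3 (silty sand): t_3 = 10.8 × 0.17 / 1.894e-06 = 9.691e+05 d
Total t = Σ t_i = 2.186e+06 days = 5984 years.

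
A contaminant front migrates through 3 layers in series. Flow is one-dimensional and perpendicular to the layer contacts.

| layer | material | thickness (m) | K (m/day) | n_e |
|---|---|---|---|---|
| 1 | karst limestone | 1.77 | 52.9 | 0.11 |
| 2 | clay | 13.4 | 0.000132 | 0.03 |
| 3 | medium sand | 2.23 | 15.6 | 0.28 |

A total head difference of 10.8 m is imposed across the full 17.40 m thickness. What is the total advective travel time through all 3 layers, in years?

With flow normal to the layers, continuity requires the same specific discharge q through every layer.
Σ(b_i/K_i) = 1.77/52.9 + 13.4/0.000132 + 2.23/15.6 = 1.015e+05 d.
q = Δh / Σ(b_i/K_i) = 10.8 / 1.015e+05 = 0.0001064 m/day.
In each layer the seepage velocity is v_i = q/n_i, so the layer transit time is t_i = b_i·n_i / q:
  layer 1 (karst limestone): t_1 = 1.77 × 0.11 / 0.0001064 = 1830 d
  layer 2 (clay): t_2 = 13.4 × 0.03 / 0.0001064 = 3779 d
  layer 3 (medium sand): t_3 = 2.23 × 0.28 / 0.0001064 = 5869 d
Total t = Σ t_i = 11478 days = 31.42 years.

31.4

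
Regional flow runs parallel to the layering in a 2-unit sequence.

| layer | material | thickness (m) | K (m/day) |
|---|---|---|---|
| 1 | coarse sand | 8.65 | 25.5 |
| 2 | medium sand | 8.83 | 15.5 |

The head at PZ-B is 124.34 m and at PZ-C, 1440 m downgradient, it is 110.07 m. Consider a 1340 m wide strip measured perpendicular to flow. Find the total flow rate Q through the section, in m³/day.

4750

Flow is parallel to layering, so each bed carries its own Darcy discharge and the transmissivities add.
Σ(K_i·b_i) = 25.5×8.65 + 15.5×8.83 = 357.4 m²/day.
Hydraulic gradient i = (124.34 − 110.07) / 1440 = 14.27 / 1440 = 0.009910.
Q = Σ(K_i·b_i) · W · i = 357.4 × 1340 × 0.009910 = 4746 m³/day.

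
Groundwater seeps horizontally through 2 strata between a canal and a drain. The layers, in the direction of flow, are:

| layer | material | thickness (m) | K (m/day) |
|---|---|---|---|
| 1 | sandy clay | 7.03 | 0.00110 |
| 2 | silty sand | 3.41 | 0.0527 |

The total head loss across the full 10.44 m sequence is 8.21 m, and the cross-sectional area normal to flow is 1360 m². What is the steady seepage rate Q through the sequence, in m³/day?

1.73

Flow is perpendicular to layering, so the layers act in series and the equivalent K is the thickness-weighted harmonic mean.
Total thickness L = 7.03 + 3.41 = 10.44 m.
Σ(b_i/K_i) = 7.03/0.00110 + 3.41/0.0527 = 6456 d.
K_eq = L / Σ(b_i/K_i) = 10.44 / 6456 = 0.001617 m/day.
Q = K_eq · A · (Δh/L) = 0.001617 × 1360 × (8.21/10.44) = 1.730 m³/day.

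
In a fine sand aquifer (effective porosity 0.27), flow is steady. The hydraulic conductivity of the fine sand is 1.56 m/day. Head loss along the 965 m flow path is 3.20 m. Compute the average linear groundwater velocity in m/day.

Hydraulic gradient i = Δh / L = 3.20 / 965 = 0.003316.
Darcy flux q = K · i = 1.560 × 0.003316 = 0.005173 m/day.
Seepage velocity v = q / n_e = 0.005173 / 0.27 = 0.01916 m/day.

0.0192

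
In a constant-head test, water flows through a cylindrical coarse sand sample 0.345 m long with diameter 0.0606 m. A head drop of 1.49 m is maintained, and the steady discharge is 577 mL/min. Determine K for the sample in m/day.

Cross-sectional area A = π·(d/2)² = π × (0.0606/2)² = 0.002884 m².
Convert discharge: 577 mL/min = 9.617e-06 m³/s.
Darcy's law rearranged: K = Q·L / (A·Δh) = 9.617e-06 × 0.345 / (0.002884 × 1.49) = 0.0007720 m/s = 66.70 m/day.

66.7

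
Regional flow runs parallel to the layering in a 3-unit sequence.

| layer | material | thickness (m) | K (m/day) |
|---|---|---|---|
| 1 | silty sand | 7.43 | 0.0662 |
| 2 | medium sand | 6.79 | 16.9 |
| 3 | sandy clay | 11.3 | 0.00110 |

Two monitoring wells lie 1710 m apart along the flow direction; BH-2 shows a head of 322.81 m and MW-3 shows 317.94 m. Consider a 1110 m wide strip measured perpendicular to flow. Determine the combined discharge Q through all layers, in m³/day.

Flow is parallel to layering, so each bed carries its own Darcy discharge and the transmissivities add.
Σ(K_i·b_i) = 0.0662×7.43 + 16.9×6.79 + 0.00110×11.3 = 115.3 m²/day.
Hydraulic gradient i = (322.81 − 317.94) / 1710 = 4.87 / 1710 = 0.002848.
Q = Σ(K_i·b_i) · W · i = 115.3 × 1110 × 0.002848 = 364.3 m³/day.

364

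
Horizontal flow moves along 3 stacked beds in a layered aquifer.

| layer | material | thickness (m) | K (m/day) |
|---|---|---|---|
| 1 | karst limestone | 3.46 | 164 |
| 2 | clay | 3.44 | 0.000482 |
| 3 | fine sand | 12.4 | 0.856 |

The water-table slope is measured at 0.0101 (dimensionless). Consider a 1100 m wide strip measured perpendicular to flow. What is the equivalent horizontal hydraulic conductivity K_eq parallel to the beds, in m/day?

Flow is parallel to layering, so each bed carries its own Darcy discharge and the transmissivities add.
Σ(K_i·b_i) = 164×3.46 + 0.000482×3.44 + 0.856×12.4 = 578.1 m²/day.
Total thickness b = 19.30 m, so K_eq = Σ(K_i·b_i)/b = 29.95 m/day.

30.0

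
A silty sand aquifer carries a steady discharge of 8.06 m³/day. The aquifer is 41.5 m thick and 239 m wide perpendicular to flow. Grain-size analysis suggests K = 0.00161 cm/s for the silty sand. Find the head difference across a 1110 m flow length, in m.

Convert K: 0.00161 cm/s × 864 = 1.391 m/day.
Cross-sectional area A = 239 × 41.5 = 9918 m².
From Q = K·A·i, i = Q / (K·A) = 8.06 / (1.391 × 9918) = 0.0005842.
Head loss Δh = i · L = 0.0005842 × 1110 = 0.6484 m.

0.648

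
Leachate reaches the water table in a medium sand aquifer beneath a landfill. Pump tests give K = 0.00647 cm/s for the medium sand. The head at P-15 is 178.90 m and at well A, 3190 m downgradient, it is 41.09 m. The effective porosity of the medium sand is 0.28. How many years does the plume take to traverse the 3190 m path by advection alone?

Convert K: 0.00647 cm/s × 864 = 5.590 m/day.
Hydraulic gradient i = (178.90 − 41.09) / 3190 = 137.81 / 3190 = 0.04320.
Darcy flux q = K · i = 5.590 × 0.04320 = 0.2415 m/day.
Seepage velocity v = q / n_e = 0.2415 / 0.28 = 0.8625 m/day.
Travel time t = L / v = 3190 / 0.8625 = 3699 days = 10.13 years.

10.1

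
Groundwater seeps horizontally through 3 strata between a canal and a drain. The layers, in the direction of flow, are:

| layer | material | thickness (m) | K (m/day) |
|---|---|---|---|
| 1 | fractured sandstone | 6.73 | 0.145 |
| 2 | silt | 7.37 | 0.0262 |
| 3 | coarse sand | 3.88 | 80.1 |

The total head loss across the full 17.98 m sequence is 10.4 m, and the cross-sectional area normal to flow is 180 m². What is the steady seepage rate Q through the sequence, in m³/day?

5.71

Flow is perpendicular to layering, so the layers act in series and the equivalent K is the thickness-weighted harmonic mean.
Total thickness L = 6.73 + 7.37 + 3.88 = 17.98 m.
Σ(b_i/K_i) = 6.73/0.145 + 7.37/0.0262 + 3.88/80.1 = 327.8 d.
K_eq = L / Σ(b_i/K_i) = 17.98 / 327.8 = 0.05486 m/day.
Q = K_eq · A · (Δh/L) = 0.05486 × 180 × (10.4/17.98) = 5.711 m³/day.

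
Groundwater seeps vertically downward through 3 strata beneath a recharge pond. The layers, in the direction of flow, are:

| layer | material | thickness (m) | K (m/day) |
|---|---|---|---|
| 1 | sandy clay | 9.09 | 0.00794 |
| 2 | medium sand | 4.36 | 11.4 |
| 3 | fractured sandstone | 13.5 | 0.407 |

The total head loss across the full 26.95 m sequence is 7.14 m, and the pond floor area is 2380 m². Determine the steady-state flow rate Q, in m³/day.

14.4

Flow is perpendicular to layering, so the layers act in series and the equivalent K is the thickness-weighted harmonic mean.
Total thickness L = 9.09 + 4.36 + 13.5 = 26.95 m.
Σ(b_i/K_i) = 9.09/0.00794 + 4.36/11.4 + 13.5/0.407 = 1178 d.
K_eq = L / Σ(b_i/K_i) = 26.95 / 1178 = 0.02287 m/day.
Q = K_eq · A · (Δh/L) = 0.02287 × 2380 × (7.14/26.95) = 14.42 m³/day.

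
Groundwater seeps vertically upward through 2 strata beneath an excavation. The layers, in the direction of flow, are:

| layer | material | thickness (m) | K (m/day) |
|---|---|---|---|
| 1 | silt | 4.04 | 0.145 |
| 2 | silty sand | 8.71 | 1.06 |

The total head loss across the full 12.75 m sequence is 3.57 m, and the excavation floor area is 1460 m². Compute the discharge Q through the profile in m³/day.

144

Flow is perpendicular to layering, so the layers act in series and the equivalent K is the thickness-weighted harmonic mean.
Total thickness L = 4.04 + 8.71 = 12.75 m.
Σ(b_i/K_i) = 4.04/0.145 + 8.71/1.06 = 36.08 d.
K_eq = L / Σ(b_i/K_i) = 12.75 / 36.08 = 0.3534 m/day.
Q = K_eq · A · (Δh/L) = 0.3534 × 1460 × (3.57/12.75) = 144.5 m³/day.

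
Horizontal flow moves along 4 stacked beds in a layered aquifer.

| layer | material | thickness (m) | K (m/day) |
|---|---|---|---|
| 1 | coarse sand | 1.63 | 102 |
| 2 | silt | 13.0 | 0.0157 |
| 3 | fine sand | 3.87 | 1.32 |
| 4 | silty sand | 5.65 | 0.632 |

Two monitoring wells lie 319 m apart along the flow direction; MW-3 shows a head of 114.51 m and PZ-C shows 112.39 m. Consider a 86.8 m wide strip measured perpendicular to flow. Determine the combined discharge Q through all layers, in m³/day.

101

Flow is parallel to layering, so each bed carries its own Darcy discharge and the transmissivities add.
Σ(K_i·b_i) = 102×1.63 + 0.0157×13.0 + 1.32×3.87 + 0.632×5.65 = 175.1 m²/day.
Hydraulic gradient i = (114.51 − 112.39) / 319 = 2.12 / 319 = 0.006646.
Q = Σ(K_i·b_i) · W · i = 175.1 × 86.8 × 0.006646 = 101.0 m³/day.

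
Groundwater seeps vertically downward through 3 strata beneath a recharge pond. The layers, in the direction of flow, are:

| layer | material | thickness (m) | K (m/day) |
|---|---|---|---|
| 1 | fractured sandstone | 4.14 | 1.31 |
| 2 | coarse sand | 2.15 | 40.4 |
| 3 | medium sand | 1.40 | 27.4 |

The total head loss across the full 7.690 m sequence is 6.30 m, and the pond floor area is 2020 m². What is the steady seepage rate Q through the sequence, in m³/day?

3900

Flow is perpendicular to layering, so the layers act in series and the equivalent K is the thickness-weighted harmonic mean.
Total thickness L = 4.14 + 2.15 + 1.40 = 7.690 m.
Σ(b_i/K_i) = 4.14/1.31 + 2.15/40.4 + 1.40/27.4 = 3.265 d.
K_eq = L / Σ(b_i/K_i) = 7.690 / 3.265 = 2.356 m/day.
Q = K_eq · A · (Δh/L) = 2.356 × 2020 × (6.30/7.690) = 3898 m³/day.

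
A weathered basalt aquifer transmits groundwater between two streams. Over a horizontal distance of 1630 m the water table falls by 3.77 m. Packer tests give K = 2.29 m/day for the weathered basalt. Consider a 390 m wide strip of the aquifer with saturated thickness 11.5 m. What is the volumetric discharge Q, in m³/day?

23.8

Cross-sectional area A = 390 × 11.5 = 4485 m².
Hydraulic gradient i = Δh / L = 3.77 / 1630 = 0.002313.
Darcy's law: Q = K · A · i = 2.290 × 4485 × 0.002313 = 23.75 m³/day.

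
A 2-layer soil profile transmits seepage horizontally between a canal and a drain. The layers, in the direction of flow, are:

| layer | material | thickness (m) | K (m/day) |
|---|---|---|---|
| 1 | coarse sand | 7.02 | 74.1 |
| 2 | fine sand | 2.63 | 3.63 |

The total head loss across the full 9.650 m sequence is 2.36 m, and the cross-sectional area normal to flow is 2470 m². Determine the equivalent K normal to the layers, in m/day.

Flow is perpendicular to layering, so the layers act in series and the equivalent K is the thickness-weighted harmonic mean.
Total thickness L = 7.02 + 2.63 = 9.650 m.
Σ(b_i/K_i) = 7.02/74.1 + 2.63/3.63 = 0.8193 d.
K_eq = L / Σ(b_i/K_i) = 9.650 / 0.8193 = 11.78 m/day.

11.8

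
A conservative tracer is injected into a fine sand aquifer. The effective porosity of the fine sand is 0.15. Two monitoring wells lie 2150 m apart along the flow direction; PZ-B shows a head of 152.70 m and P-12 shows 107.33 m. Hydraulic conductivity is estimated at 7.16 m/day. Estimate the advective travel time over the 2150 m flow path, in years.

5.84

Hydraulic gradient i = (152.70 − 107.33) / 2150 = 45.37 / 2150 = 0.02110.
Darcy flux q = K · i = 7.160 × 0.02110 = 0.1511 m/day.
Seepage velocity v = q / n_e = 0.1511 / 0.15 = 1.007 m/day.
Travel time t = L / v = 2150 / 1.007 = 2134 days = 5.844 years.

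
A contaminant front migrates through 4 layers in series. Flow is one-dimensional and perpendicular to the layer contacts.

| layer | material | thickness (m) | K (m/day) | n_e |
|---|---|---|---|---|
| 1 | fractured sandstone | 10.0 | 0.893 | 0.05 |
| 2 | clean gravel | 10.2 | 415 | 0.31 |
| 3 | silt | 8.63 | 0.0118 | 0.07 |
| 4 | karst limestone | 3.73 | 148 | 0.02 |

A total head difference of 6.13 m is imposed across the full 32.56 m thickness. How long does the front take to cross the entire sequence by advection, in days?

526

With flow normal to the layers, continuity requires the same specific discharge q through every layer.
Σ(b_i/K_i) = 10.0/0.893 + 10.2/415 + 8.63/0.0118 + 3.73/148 = 742.6 d.
q = Δh / Σ(b_i/K_i) = 6.13 / 742.6 = 0.008255 m/day.
In each layer the seepage velocity is v_i = q/n_i, so the layer transit time is t_i = b_i·n_i / q:
  layer 1 (fractured sandstone): t_1 = 10.0 × 0.05 / 0.008255 = 60.57 d
  layer 2 (clean gravel): t_2 = 10.2 × 0.31 / 0.008255 = 383.1 d
  layer 3 (silt): t_3 = 8.63 × 0.07 / 0.008255 = 73.18 d
  layer 4 (karst limestone): t_4 = 3.73 × 0.02 / 0.008255 = 9.037 d
Total t = Σ t_i = 525.8 days.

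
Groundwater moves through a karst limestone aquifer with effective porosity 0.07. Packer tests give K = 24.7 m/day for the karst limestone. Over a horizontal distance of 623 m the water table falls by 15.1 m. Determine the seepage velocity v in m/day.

Hydraulic gradient i = Δh / L = 15.1 / 623 = 0.02424.
Darcy flux q = K · i = 24.70 × 0.02424 = 0.5987 m/day.
Seepage velocity v = q / n_e = 0.5987 / 0.07 = 8.552 m/day.

8.55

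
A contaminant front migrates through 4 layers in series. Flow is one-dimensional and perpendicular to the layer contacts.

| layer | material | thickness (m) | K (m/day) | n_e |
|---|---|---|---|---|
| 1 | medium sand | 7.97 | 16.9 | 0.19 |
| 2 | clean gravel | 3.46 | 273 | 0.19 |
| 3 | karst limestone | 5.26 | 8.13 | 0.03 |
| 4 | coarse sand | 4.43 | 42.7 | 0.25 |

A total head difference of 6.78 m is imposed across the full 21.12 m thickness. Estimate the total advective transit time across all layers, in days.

0.626

With flow normal to the layers, continuity requires the same specific discharge q through every layer.
Σ(b_i/K_i) = 7.97/16.9 + 3.46/273 + 5.26/8.13 + 4.43/42.7 = 1.235 d.
q = Δh / Σ(b_i/K_i) = 6.78 / 1.235 = 5.490 m/day.
In each layer the seepage velocity is v_i = q/n_i, so the layer transit time is t_i = b_i·n_i / q:
  layer 1 (medium sand): t_1 = 7.97 × 0.19 / 5.490 = 0.2758 d
  layer 2 (clean gravel): t_2 = 3.46 × 0.19 / 5.490 = 0.1197 d
  layer 3 (karst limestone): t_3 = 5.26 × 0.03 / 5.490 = 0.02874 d
  layer 4 (coarse sand): t_4 = 4.43 × 0.25 / 5.490 = 0.2017 d
Total t = Σ t_i = 0.6261 days.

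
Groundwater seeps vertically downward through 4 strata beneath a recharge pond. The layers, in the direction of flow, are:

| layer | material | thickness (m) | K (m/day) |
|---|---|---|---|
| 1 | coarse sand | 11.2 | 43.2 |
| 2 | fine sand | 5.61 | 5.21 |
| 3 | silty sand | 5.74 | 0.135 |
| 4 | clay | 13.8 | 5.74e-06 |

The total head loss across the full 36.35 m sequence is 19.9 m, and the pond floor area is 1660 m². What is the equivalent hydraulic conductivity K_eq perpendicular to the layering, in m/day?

1.51e-05

Flow is perpendicular to layering, so the layers act in series and the equivalent K is the thickness-weighted harmonic mean.
Total thickness L = 11.2 + 5.61 + 5.74 + 13.8 = 36.35 m.
Σ(b_i/K_i) = 11.2/43.2 + 5.61/5.21 + 5.74/0.135 + 13.8/5.74e-06 = 2.404e+06 d.
K_eq = L / Σ(b_i/K_i) = 36.35 / 2.404e+06 = 1.512e-05 m/day.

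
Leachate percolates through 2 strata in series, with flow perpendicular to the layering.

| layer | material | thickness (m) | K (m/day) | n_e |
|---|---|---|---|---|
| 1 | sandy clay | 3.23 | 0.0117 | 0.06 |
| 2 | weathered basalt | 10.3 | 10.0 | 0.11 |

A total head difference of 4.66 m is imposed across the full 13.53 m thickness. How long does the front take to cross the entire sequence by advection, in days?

78.9

With flow normal to the layers, continuity requires the same specific discharge q through every layer.
Σ(b_i/K_i) = 3.23/0.0117 + 10.3/10.0 = 277.1 d.
q = Δh / Σ(b_i/K_i) = 4.66 / 277.1 = 0.01682 m/day.
In each layer the seepage velocity is v_i = q/n_i, so the layer transit time is t_i = b_i·n_i / q:
  layer 1 (sandy clay): t_1 = 3.23 × 0.06 / 0.01682 = 11.52 d
  layer 2 (weathered basalt): t_2 = 10.3 × 0.11 / 0.01682 = 67.37 d
Total t = Σ t_i = 78.90 days.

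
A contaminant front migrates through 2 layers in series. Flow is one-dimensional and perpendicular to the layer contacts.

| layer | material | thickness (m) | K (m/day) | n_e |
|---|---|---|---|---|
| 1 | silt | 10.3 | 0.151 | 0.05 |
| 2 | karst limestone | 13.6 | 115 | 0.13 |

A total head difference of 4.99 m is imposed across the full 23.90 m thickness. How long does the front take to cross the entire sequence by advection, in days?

With flow normal to the layers, continuity requires the same specific discharge q through every layer.
Σ(b_i/K_i) = 10.3/0.151 + 13.6/115 = 68.33 d.
q = Δh / Σ(b_i/K_i) = 4.99 / 68.33 = 0.07303 m/day.
In each layer the seepage velocity is v_i = q/n_i, so the layer transit time is t_i = b_i·n_i / q:
  layer 1 (silt): t_1 = 10.3 × 0.05 / 0.07303 = 7.052 d
  layer 2 (karst limestone): t_2 = 13.6 × 0.13 / 0.07303 = 24.21 d
Total t = Σ t_i = 31.26 days.

31.3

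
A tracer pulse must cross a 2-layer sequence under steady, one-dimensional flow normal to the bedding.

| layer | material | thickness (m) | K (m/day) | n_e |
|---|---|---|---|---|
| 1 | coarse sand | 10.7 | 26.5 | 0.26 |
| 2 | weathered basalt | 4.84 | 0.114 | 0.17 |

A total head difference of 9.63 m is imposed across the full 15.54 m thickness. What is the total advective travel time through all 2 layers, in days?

16.0

With flow normal to the layers, continuity requires the same specific discharge q through every layer.
Σ(b_i/K_i) = 10.7/26.5 + 4.84/0.114 = 42.86 d.
q = Δh / Σ(b_i/K_i) = 9.63 / 42.86 = 0.2247 m/day.
In each layer the seepage velocity is v_i = q/n_i, so the layer transit time is t_i = b_i·n_i / q:
  layer 1 (coarse sand): t_1 = 10.7 × 0.26 / 0.2247 = 12.38 d
  layer 2 (weathered basalt): t_2 = 4.84 × 0.17 / 0.2247 = 3.662 d
Total t = Σ t_i = 16.04 days.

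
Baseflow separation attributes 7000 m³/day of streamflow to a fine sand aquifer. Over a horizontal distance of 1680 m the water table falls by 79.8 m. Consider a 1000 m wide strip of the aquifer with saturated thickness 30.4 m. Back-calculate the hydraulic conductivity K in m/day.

Cross-sectional area A = 1000 × 30.4 = 30400 m².
Hydraulic gradient i = Δh / L = 79.8 / 1680 = 0.04750.
From Q = K·A·i, K = Q / (A·i) = 7000 / (30400 × 0.04750) = 4.848 m/day.

4.85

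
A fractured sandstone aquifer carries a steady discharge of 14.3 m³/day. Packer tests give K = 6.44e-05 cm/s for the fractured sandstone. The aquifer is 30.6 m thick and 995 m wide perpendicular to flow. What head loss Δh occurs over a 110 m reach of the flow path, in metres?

Convert K: 6.44e-05 cm/s × 864 = 0.05564 m/day.
Cross-sectional area A = 995 × 30.6 = 30447 m².
From Q = K·A·i, i = Q / (K·A) = 14.3 / (0.05564 × 30447) = 0.008441.
Head loss Δh = i · L = 0.008441 × 110 = 0.9285 m.

0.929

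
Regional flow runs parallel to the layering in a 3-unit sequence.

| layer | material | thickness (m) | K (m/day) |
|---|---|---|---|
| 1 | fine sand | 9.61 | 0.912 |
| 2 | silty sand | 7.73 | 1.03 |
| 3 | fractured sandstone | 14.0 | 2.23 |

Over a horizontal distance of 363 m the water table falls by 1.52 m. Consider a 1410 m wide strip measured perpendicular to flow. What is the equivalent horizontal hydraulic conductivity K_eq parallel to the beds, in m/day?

Flow is parallel to layering, so each bed carries its own Darcy discharge and the transmissivities add.
Σ(K_i·b_i) = 0.912×9.61 + 1.03×7.73 + 2.23×14.0 = 47.95 m²/day.
Total thickness b = 31.34 m, so K_eq = Σ(K_i·b_i)/b = 1.530 m/day.

1.53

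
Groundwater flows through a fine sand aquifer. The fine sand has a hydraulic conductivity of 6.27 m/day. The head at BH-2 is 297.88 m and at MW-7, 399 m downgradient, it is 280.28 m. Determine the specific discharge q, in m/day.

Hydraulic gradient i = (297.88 − 280.28) / 399 = 17.6 / 399 = 0.04411.
Specific discharge q = K · i = 6.270 × 0.04411 = 0.2766 m/day.

0.277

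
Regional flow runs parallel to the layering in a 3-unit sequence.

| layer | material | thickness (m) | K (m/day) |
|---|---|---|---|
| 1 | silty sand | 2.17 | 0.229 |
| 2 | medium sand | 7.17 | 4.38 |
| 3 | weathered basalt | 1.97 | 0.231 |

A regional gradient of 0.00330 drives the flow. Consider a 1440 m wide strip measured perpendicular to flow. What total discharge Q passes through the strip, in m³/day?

Flow is parallel to layering, so each bed carries its own Darcy discharge and the transmissivities add.
Σ(K_i·b_i) = 0.229×2.17 + 4.38×7.17 + 0.231×1.97 = 32.36 m²/day.
Hydraulic gradient i = 0.00330.
Q = Σ(K_i·b_i) · W · i = 32.36 × 1440 × 0.003300 = 153.8 m³/day.

154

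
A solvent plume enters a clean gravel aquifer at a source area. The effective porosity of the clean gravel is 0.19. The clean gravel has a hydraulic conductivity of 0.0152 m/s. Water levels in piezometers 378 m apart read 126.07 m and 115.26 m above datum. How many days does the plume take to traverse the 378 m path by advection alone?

Convert K: 0.0152 m/s × 86400 = 1313 m/day.
Hydraulic gradient i = (126.07 − 115.26) / 378 = 10.81 / 378 = 0.02860.
Darcy flux q = K · i = 1313 × 0.02860 = 37.56 m/day.
Seepage velocity v = q / n_e = 37.56 / 0.19 = 197.7 m/day.
Travel time t = L / v = 378 / 197.7 = 1.912 days.

1.91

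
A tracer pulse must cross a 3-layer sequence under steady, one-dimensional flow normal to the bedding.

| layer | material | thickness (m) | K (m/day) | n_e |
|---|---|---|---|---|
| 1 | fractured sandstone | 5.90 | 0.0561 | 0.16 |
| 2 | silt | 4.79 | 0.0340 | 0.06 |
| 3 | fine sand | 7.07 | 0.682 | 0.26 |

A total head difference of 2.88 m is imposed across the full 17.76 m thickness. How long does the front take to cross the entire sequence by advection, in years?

0.748

With flow normal to the layers, continuity requires the same specific discharge q through every layer.
Σ(b_i/K_i) = 5.90/0.0561 + 4.79/0.0340 + 7.07/0.682 = 256.4 d.
q = Δh / Σ(b_i/K_i) = 2.88 / 256.4 = 0.01123 m/day.
In each layer the seepage velocity is v_i = q/n_i, so the layer transit time is t_i = b_i·n_i / q:
  layer 1 (fractured sandstone): t_1 = 5.90 × 0.16 / 0.01123 = 84.05 d
  layer 2 (silt): t_2 = 4.79 × 0.06 / 0.01123 = 25.59 d
  layer 3 (fine sand): t_3 = 7.07 × 0.26 / 0.01123 = 163.7 d
Total t = Σ t_i = 273.3 days = 0.7483 years.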